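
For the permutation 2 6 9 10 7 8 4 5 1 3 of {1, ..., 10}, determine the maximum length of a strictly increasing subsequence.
4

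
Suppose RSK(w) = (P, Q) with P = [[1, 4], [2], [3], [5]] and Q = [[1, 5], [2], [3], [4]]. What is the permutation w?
5 3 2 1 4

Reverse the RSK construction: for i from n down to 1, find the cell of Q containing i, remove the entry at that cell from P, and reverse-bump it up through P; the value ejected from row 1 is w(i).

Step i=5: Q has 5 at row 1, column 2; remove that cell from P, ejecting 4. So w(5) = 4. P is now [[1], [2], [3], [5]].
Step i=4: Q has 4 at row 4, column 1; remove 5 from row 4 of P and reverse-bump: 5 enters row 3 and ejects 3; 3 enters row 2 and ejects 2; 2 enters row 1 and ejects 1. So w(4) = 1. P is now [[2], [3], [5]].
Step i=3: Q has 3 at row 3, column 1; remove 5 from row 3 of P and reverse-bump: 5 enters row 2 and ejects 3; 3 enters row 1 and ejects 2. So w(3) = 2. P is now [[3], [5]].
Step i=2: Q has 2 at row 2, column 1; remove 5 from row 2 of P and reverse-bump: 5 enters row 1 and ejects 3. So w(2) = 3. P is now [[5]].
Step i=1: Q has 1 at row 1, column 1; remove that cell from P, ejecting 5. So w(1) = 5. P is now [].

So w = 5 3 2 1 4.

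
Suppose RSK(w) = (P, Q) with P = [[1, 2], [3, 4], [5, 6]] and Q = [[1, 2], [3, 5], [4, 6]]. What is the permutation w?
Reverse the RSK construction: for i from n down to 1, find the cell of Q containing i, remove the entry at that cell from P, and reverse-bump it up through P; the value ejected from row 1 is w(i).

Step i=6: Q has 6 at row 3, column 2; remove 6 from row 3 of P and reverse-bump: 6 enters row 2 and ejects 4; 4 enters row 1 and ejects 2. So w(6) = 2. P is now [[1, 4], [3, 6], [5]].
Step i=5: Q has 5 at row 2, column 2; remove 6 from row 2 of P and reverse-bump: 6 enters row 1 and ejects 4. So w(5) = 4. P is now [[1, 6], [3], [5]].
Step i=4: Q has 4 at row 3, column 1; remove 5 from row 3 of P and reverse-bump: 5 enters row 2 and ejects 3; 3 enters row 1 and ejects 1. So w(4) = 1. P is now [[3, 6], [5]].
Step i=3: Q has 3 at row 2, column 1; remove 5 from row 2 of P and reverse-bump: 5 enters row 1 and ejects 3. So w(3) = 3. P is now [[5, 6]].
Step i=2: Q has 2 at row 1, column 2; remove that cell from P, ejecting 6. So w(2) = 6. P is now [[5]].
Step i=1: Q has 1 at row 1, column 1; remove that cell from P, ejecting 5. So w(1) = 5. P is now [].

So w = 5 6 3 1 4 2.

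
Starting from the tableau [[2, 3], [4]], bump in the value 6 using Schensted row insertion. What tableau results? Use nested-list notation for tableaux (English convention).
[[2, 3, 6], [4]]

6 is larger than every entry of row 1, so it is appended to row 1. The new tableau is [[2, 3, 6], [4]].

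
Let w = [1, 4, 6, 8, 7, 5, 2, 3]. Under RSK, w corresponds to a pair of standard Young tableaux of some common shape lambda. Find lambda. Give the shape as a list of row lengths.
[4, 2, 1, 1]

Row-insert each entry into an empty tableau.

After inserting 1: P = [[1]].
After inserting 4: P = [[1, 4]].
After inserting 6: P = [[1, 4, 6]].
After inserting 8: P = [[1, 4, 6, 8]].
After inserting 7: P = [[1, 4, 6, 7], [8]].
After inserting 5: P = [[1, 4, 5, 7], [6], [8]].
After inserting 2: P = [[1, 2, 5, 7], [4], [6], [8]].
After inserting 3: P = [[1, 2, 3, 7], [4, 5], [6], [8]].

The final insertion tableau P = [[1, 2, 3, 7], [4, 5], [6], [8]] has shape [4, 2, 1, 1].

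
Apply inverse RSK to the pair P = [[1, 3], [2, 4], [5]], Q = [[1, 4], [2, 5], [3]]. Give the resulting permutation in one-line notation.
Reverse the RSK construction: for i from n down to 1, find the cell of Q containing i, remove the entry at that cell from P, and reverse-bump it up through P; the value ejected from row 1 is w(i).

Step i=5: Q has 5 at row 2, column 2; remove 4 from row 2 of P and reverse-bump: 4 enters row 1 and ejects 3. So w(5) = 3. P is now [[1, 4], [2], [5]].
Step i=4: Q has 4 at row 1, column 2; remove that cell from P, ejecting 4. So w(4) = 4. P is now [[1], [2], [5]].
Step i=3: Q has 3 at row 3, column 1; remove 5 from row 3 of P and reverse-bump: 5 enters row 2 and ejects 2; 2 enters row 1 and ejects 1. So w(3) = 1. P is now [[2], [5]].
Step i=2: Q has 2 at row 2, column 1; remove 5 from row 2 of P and reverse-bump: 5 enters row 1 and ejects 2. So w(2) = 2. P is now [[5]].
Step i=1: Q has 1 at row 1, column 1; remove that cell from P, ejecting 5. So w(1) = 5. P is now [].

So w = 5 2 1 4 3.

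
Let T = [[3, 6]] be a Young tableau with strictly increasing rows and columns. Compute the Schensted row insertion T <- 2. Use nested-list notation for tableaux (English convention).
[[2, 6], [3]]

In row 1, 2 replaces 3 (the leftmost entry greater than 2); 3 is bumped to row 2. 3 starts a new row 2. The new tableau is [[2, 6], [3]].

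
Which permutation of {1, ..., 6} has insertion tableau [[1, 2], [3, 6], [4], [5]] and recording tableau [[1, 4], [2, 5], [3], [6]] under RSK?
Reverse the RSK construction: for i from n down to 1, find the cell of Q containing i, remove the entry at that cell from P, and reverse-bump it up through P; the value ejected from row 1 is w(i).

Step i=6: Q has 6 at row 4, column 1; remove 5 from row 4 of P and reverse-bump: 5 enters row 3 and ejects 4; 4 enters row 2 and ejects 3; 3 enters row 1 and ejects 2. So w(6) = 2. P is now [[1, 3], [4, 6], [5]].
Step i=5: Q has 5 at row 2, column 2; remove 6 from row 2 of P and reverse-bump: 6 enters row 1 and ejects 3. So w(5) = 3. P is now [[1, 6], [4], [5]].
Step i=4: Q has 4 at row 1, column 2; remove that cell from P, ejecting 6. So w(4) = 6. P is now [[1], [4], [5]].
Step i=3: Q has 3 at row 3, column 1; remove 5 from row 3 of P and reverse-bump: 5 enters row 2 and ejects 4; 4 enters row 1 and ejects 1. So w(3) = 1. P is now [[4], [5]].
Step i=2: Q has 2 at row 2, column 1; remove 5 from row 2 of P and reverse-bump: 5 enters row 1 and ejects 4. So w(2) = 4. P is now [[5]].
Step i=1: Q has 1 at row 1, column 1; remove that cell from P, ejecting 5. So w(1) = 5. P is now [].

So w = 5 4 1 6 3 2.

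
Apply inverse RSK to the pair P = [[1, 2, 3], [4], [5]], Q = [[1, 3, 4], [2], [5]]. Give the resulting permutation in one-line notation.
5 1 2 4 3

Reverse the RSK construction: for i from n down to 1, find the cell of Q containing i, remove the entry at that cell from P, and reverse-bump it up through P; the value ejected from row 1 is w(i).

Step i=5: Q has 5 at row 3, column 1; remove 5 from row 3 of P and reverse-bump: 5 enters row 2 and ejects 4; 4 enters row 1 and ejects 3. So w(5) = 3. P is now [[1, 2, 4], [5]].
Step i=4: Q has 4 at row 1, column 3; remove that cell from P, ejecting 4. So w(4) = 4. P is now [[1, 2], [5]].
Step i=3: Q has 3 at row 1, column 2; remove that cell from P, ejecting 2. So w(3) = 2. P is now [[1], [5]].
Step i=2: Q has 2 at row 2, column 1; remove 5 from row 2 of P and reverse-bump: 5 enters row 1 and ejects 1. So w(2) = 1. P is now [[5]].
Step i=1: Q has 1 at row 1, column 1; remove that cell from P, ejecting 5. So w(1) = 5. P is now [].

So w = 5 1 2 4 3.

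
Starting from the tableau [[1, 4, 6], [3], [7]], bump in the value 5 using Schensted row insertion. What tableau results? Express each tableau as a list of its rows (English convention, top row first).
In row 1, 5 replaces 6 (the leftmost entry greater than 5); 6 is bumped to row 2. 6 is appended to row 2. The new tableau is [[1, 4, 5], [3, 6], [7]].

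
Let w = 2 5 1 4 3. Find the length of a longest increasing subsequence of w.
2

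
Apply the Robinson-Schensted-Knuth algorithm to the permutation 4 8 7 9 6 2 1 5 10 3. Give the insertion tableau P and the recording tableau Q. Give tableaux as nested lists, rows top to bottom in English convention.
Insert each entry of the permutation into P by Schensted row insertion, recording in Q the position of each new cell.

Insert 4: appended to row 1. P = [[4]].
Insert 8: appended to row 1. P = [[4, 8]].
Insert 7: 7 bumps 8 from row 1; 8 starts row 2. P = [[4, 7], [8]].
Insert 9: appended to row 1. P = [[4, 7, 9], [8]].
Insert 6: 6 bumps 7 from row 1; 7 bumps 8 from row 2; 8 starts row 3. P = [[4, 6, 9], [7], [8]].
Insert 2: 2 bumps 4 from row 1; 4 bumps 7 from row 2; 7 bumps 8 from row 3; 8 starts row 4. P = [[2, 6, 9], [4], [7], [8]].
Insert 1: 1 bumps 2 from row 1; 2 bumps 4 from row 2; 4 bumps 7 from row 3; 7 bumps 8 from row 4; 8 starts row 5. P = [[1, 6, 9], [2], [4], [7], [8]].
Insert 5: 5 bumps 6 from row 1; 6 appends to row 2. P = [[1, 5, 9], [2, 6], [4], [7], [8]].
Insert 10: appended to row 1. P = [[1, 5, 9, 10], [2, 6], [4], [7], [8]].
Insert 3: 3 bumps 5 from row 1; 5 bumps 6 from row 2; 6 appends to row 3. P = [[1, 3, 9, 10], [2, 5], [4, 6], [7], [8]].

So P = [[1, 3, 9, 10], [2, 5], [4, 6], [7], [8]], Q = [[1, 2, 4, 9], [3, 8], [5, 10], [6], [7]].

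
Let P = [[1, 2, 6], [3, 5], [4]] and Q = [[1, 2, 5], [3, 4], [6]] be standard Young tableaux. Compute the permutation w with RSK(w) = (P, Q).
Reverse the RSK construction: for i from n down to 1, find the cell of Q containing i, remove the entry at that cell from P, and reverse-bump it up through P; the value ejected from row 1 is w(i).

Step i=6: Q has 6 at row 3, column 1; remove 4 from row 3 of P and reverse-bump: 4 enters row 2 and ejects 3; 3 enters row 1 and ejects 2. So w(6) = 2. P is now [[1, 3, 6], [4, 5]].
Step i=5: Q has 5 at row 1, column 3; remove that cell from P, ejecting 6. So w(5) = 6. P is now [[1, 3], [4, 5]].
Step i=4: Q has 4 at row 2, column 2; remove 5 from row 2 of P and reverse-bump: 5 enters row 1 and ejects 3. So w(4) = 3. P is now [[1, 5], [4]].
Step i=3: Q has 3 at row 2, column 1; remove 4 from row 2 of P and reverse-bump: 4 enters row 1 and ejects 1. So w(3) = 1. P is now [[4, 5]].
Step i=2: Q has 2 at row 1, column 2; remove that cell from P, ejecting 5. So w(2) = 5. P is now [[4]].
Step i=1: Q has 1 at row 1, column 1; remove that cell from P, ejecting 4. So w(1) = 4. P is now [].

So w = 4 5 1 3 6 2.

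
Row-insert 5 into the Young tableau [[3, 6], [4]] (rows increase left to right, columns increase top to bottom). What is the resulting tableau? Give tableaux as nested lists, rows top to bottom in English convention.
In row 1, 5 replaces 6 (the leftmost entry greater than 5); 6 is bumped to row 2. 6 is appended to row 2. The new tableau is [[3, 5], [4, 6]].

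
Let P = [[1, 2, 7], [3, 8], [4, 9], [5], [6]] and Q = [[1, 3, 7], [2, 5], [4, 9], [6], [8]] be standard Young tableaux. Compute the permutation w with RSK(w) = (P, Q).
Reverse the RSK construction: for i from n down to 1, find the cell of Q containing i, remove the entry at that cell from P, and reverse-bump it up through P; the value ejected from row 1 is w(i).

Step i=9: Q has 9 at row 3, column 2; remove 9 from row 3 of P and reverse-bump: 9 enters row 2 and ejects 8; 8 enters row 1 and ejects 7. So w(9) = 7. P is now [[1, 2, 8], [3, 9], [4], [5], [6]].
Step i=8: Q has 8 at row 5, column 1; remove 6 from row 5 of P and reverse-bump: 6 enters row 4 and ejects 5; 5 enters row 3 and ejects 4; 4 enters row 2 and ejects 3; 3 enters row 1 and ejects 2. So w(8) = 2. P is now [[1, 3, 8], [4, 9], [5], [6]].
Step i=7: Q has 7 at row 1, column 3; remove that cell from P, ejecting 8. So w(7) = 8. P is now [[1, 3], [4, 9], [5], [6]].
Step i=6: Q has 6 at row 4, column 1; remove 6 from row 4 of P and reverse-bump: 6 enters row 3 and ejects 5; 5 enters row 2 and ejects 4; 4 enters row 1 and ejects 3. So w(6) = 3. P is now [[1, 4], [5, 9], [6]].
Step i=5: Q has 5 at row 2, column 2; remove 9 from row 2 of P and reverse-bump: 9 enters row 1 and ejects 4. So w(5) = 4. P is now [[1, 9], [5], [6]].
Step i=4: Q has 4 at row 3, column 1; remove 6 from row 3 of P and reverse-bump: 6 enters row 2 and ejects 5; 5 enters row 1 and ejects 1. So w(4) = 1. P is now [[5, 9], [6]].
Step i=3: Q has 3 at row 1, column 2; remove that cell from P, ejecting 9. So w(3) = 9. P is now [[5], [6]].
Step i=2: Q has 2 at row 2, column 1; remove 6 from row 2 of P and reverse-bump: 6 enters row 1 and ejects 5. So w(2) = 5. P is now [[6]].
Step i=1: Q has 1 at row 1, column 1; remove that cell from P, ejecting 6. So w(1) = 6. P is now [].

So w = 6 5 9 1 4 3 8 2 7.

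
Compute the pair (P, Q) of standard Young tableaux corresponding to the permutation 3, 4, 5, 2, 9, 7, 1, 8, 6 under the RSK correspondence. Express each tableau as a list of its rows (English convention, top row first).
P = [[1, 4, 5, 6, 8], [2, 7], [3, 9]], Q = [[1, 2, 3, 5, 8], [4, 6], [7, 9]]

Insert each entry of the permutation into P by Schensted row insertion, recording in Q the position of each new cell.

Insert 3: appended to row 1. P = [[3]].
Insert 4: appended to row 1. P = [[3, 4]].
Insert 5: appended to row 1. P = [[3, 4, 5]].
Insert 2: 2 bumps 3 from row 1; 3 starts row 2. P = [[2, 4, 5], [3]].
Insert 9: appended to row 1. P = [[2, 4, 5, 9], [3]].
Insert 7: 7 bumps 9 from row 1; 9 appends to row 2. P = [[2, 4, 5, 7], [3, 9]].
Insert 1: 1 bumps 2 from row 1; 2 bumps 3 from row 2; 3 starts row 3. P = [[1, 4, 5, 7], [2, 9], [3]].
Insert 8: appended to row 1. P = [[1, 4, 5, 7, 8], [2, 9], [3]].
Insert 6: 6 bumps 7 from row 1; 7 bumps 9 from row 2; 9 appends to row 3. P = [[1, 4, 5, 6, 8], [2, 7], [3, 9]].

So P = [[1, 4, 5, 6, 8], [2, 7], [3, 9]], Q = [[1, 2, 3, 5, 8], [4, 6], [7, 9]].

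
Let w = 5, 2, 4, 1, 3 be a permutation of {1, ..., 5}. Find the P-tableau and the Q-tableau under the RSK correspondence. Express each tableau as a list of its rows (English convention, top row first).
Insert each entry of the permutation into P by Schensted row insertion, recording in Q the position of each new cell.

Insert 5: appended to row 1. P = [[5]].
Insert 2: 2 bumps 5 from row 1; 5 starts row 2. P = [[2], [5]].
Insert 4: appended to row 1. P = [[2, 4], [5]].
Insert 1: 1 bumps 2 from row 1; 2 bumps 5 from row 2; 5 starts row 3. P = [[1, 4], [2], [5]].
Insert 3: 3 bumps 4 from row 1; 4 appends to row 2. P = [[1, 3], [2, 4], [5]].

So P = [[1, 3], [2, 4], [5]], Q = [[1, 3], [2, 5], [4]].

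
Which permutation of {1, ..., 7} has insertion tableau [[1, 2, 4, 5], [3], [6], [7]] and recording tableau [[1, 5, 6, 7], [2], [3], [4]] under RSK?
Reverse the RSK construction: for i from n down to 1, find the cell of Q containing i, remove the entry at that cell from P, and reverse-bump it up through P; the value ejected from row 1 is w(i).

Step i=7: Q has 7 at row 1, column 4; remove that cell from P, ejecting 5. So w(7) = 5. P is now [[1, 2, 4], [3], [6], [7]].
Step i=6: Q has 6 at row 1, column 3; remove that cell from P, ejecting 4. So w(6) = 4. P is now [[1, 2], [3], [6], [7]].
Step i=5: Q has 5 at row 1, column 2; remove that cell from P, ejecting 2. So w(5) = 2. P is now [[1], [3], [6], [7]].
Step i=4: Q has 4 at row 4, column 1; remove 7 from row 4 of P and reverse-bump: 7 enters row 3 and ejects 6; 6 enters row 2 and ejects 3; 3 enters row 1 and ejects 1. So w(4) = 1. P is now [[3], [6], [7]].
Step i=3: Q has 3 at row 3, column 1; remove 7 from row 3 of P and reverse-bump: 7 enters row 2 and ejects 6; 6 enters row 1 and ejects 3. So w(3) = 3. P is now [[6], [7]].
Step i=2: Q has 2 at row 2, column 1; remove 7 from row 2 of P and reverse-bump: 7 enters row 1 and ejects 6. So w(2) = 6. P is now [[7]].
Step i=1: Q has 1 at row 1, column 1; remove that cell from P, ejecting 7. So w(1) = 7. P is now [].

So w = 7 6 3 1 2 4 5.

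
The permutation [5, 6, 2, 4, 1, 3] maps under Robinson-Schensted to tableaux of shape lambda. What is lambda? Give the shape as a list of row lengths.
RSK row insertion gives P = [[1, 3], [2, 4], [5, 6]], which has shape [2, 2, 2].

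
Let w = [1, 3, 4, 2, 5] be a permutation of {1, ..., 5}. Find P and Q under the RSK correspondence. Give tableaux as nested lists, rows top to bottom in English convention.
Insert each entry of the permutation into P by Schensted row insertion, recording in Q the position of each new cell.

Insert 1: appended to row 1. P = [[1]].
Insert 3: appended to row 1. P = [[1, 3]].
Insert 4: appended to row 1. P = [[1, 3, 4]].
Insert 2: 2 bumps 3 from row 1; 3 starts row 2. P = [[1, 2, 4], [3]].
Insert 5: appended to row 1. P = [[1, 2, 4, 5], [3]].

So P = [[1, 2, 4, 5], [3]], Q = [[1, 2, 3, 5], [4]].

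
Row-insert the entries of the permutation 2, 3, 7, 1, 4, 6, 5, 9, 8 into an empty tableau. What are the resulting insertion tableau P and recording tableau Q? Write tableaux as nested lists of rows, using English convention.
P = [[1, 3, 4, 5, 8], [2, 6, 9], [7]], Q = [[1, 2, 3, 6, 8], [4, 5, 9], [7]]

Insert each entry of the permutation into P by Schensted row insertion, recording in Q the position of each new cell.

After inserting 2: P = [[2]].
After inserting 3: P = [[2, 3]].
After inserting 7: P = [[2, 3, 7]].
After inserting 1: P = [[1, 3, 7], [2]].
After inserting 4: P = [[1, 3, 4], [2, 7]].
After inserting 6: P = [[1, 3, 4, 6], [2, 7]].
After inserting 5: P = [[1, 3, 4, 5], [2, 6], [7]].
After inserting 9: P = [[1, 3, 4, 5, 9], [2, 6], [7]].
After inserting 8: P = [[1, 3, 4, 5, 8], [2, 6, 9], [7]].

So P = [[1, 3, 4, 5, 8], [2, 6, 9], [7]], Q = [[1, 2, 3, 6, 8], [4, 5, 9], [7]].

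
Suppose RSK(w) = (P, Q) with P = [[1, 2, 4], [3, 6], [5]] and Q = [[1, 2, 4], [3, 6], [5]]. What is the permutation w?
Reverse the RSK construction: for i from n down to 1, find the cell of Q containing i, remove the entry at that cell from P, and reverse-bump it up through P; the value ejected from row 1 is w(i).

Step i=6: Q has 6 at row 2, column 2; remove 6 from row 2 of P and reverse-bump: 6 enters row 1 and ejects 4. So w(6) = 4. P is now [[1, 2, 6], [3], [5]].
Step i=5: Q has 5 at row 3, column 1; remove 5 from row 3 of P and reverse-bump: 5 enters row 2 and ejects 3; 3 enters row 1 and ejects 2. So w(5) = 2. P is now [[1, 3, 6], [5]].
Step i=4: Q has 4 at row 1, column 3; remove that cell from P, ejecting 6. So w(4) = 6. P is now [[1, 3], [5]].
Step i=3: Q has 3 at row 2, column 1; remove 5 from row 2 of P and reverse-bump: 5 enters row 1 and ejects 3. So w(3) = 3. P is now [[1, 5]].
Step i=2: Q has 2 at row 1, column 2; remove that cell from P, ejecting 5. So w(2) = 5. P is now [[1]].
Step i=1: Q has 1 at row 1, column 1; remove that cell from P, ejecting 1. So w(1) = 1. P is now [].

So w = 1 5 3 6 2 4.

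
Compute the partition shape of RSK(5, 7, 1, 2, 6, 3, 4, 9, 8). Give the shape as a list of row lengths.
Row-insert each entry into an empty tableau.

After inserting 5: P = [[5]].
After inserting 7: P = [[5, 7]].
After inserting 1: P = [[1, 7], [5]].
After inserting 2: P = [[1, 2], [5, 7]].
After inserting 6: P = [[1, 2, 6], [5, 7]].
After inserting 3: P = [[1, 2, 3], [5, 6], [7]].
After inserting 4: P = [[1, 2, 3, 4], [5, 6], [7]].
After inserting 9: P = [[1, 2, 3, 4, 9], [5, 6], [7]].
After inserting 8: P = [[1, 2, 3, 4, 8], [5, 6, 9], [7]].

The final insertion tableau P = [[1, 2, 3, 4, 8], [5, 6, 9], [7]] has shape [5, 3, 1].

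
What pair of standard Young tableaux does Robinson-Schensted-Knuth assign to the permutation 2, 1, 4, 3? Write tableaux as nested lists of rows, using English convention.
Insert each entry of the permutation into P by Schensted row insertion, recording in Q the position of each new cell.

After inserting 2: P = [[2]].
After inserting 1: P = [[1], [2]].
After inserting 4: P = [[1, 4], [2]].
After inserting 3: P = [[1, 3], [2, 4]].

So P = [[1, 3], [2, 4]], Q = [[1, 3], [2, 4]].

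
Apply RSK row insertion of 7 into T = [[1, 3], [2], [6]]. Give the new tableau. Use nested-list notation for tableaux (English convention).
7 is larger than every entry of row 1, so it is appended to row 1. The new tableau is [[1, 3, 7], [2], [6]].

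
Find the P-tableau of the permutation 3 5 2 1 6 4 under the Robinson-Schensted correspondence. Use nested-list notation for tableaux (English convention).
P = [[1, 4, 6], [2, 5], [3]]

Insert 3: appended to row 1. P = [[3]].
Insert 5: appended to row 1. P = [[3, 5]].
Insert 2: 2 bumps 3 from row 1; 3 starts row 2. P = [[2, 5], [3]].
Insert 1: 1 bumps 2 from row 1; 2 bumps 3 from row 2; 3 starts row 3. P = [[1, 5], [2], [3]].
Insert 6: appended to row 1. P = [[1, 5, 6], [2], [3]].
Insert 4: 4 bumps 5 from row 1; 5 appends to row 2. P = [[1, 4, 6], [2, 5], [3]].

So P = [[1, 4, 6], [2, 5], [3]].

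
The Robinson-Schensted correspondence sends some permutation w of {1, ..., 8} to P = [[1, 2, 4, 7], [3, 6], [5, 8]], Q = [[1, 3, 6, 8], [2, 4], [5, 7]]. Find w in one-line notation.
Reverse the RSK construction: for i from n down to 1, find the cell of Q containing i, remove the entry at that cell from P, and reverse-bump it up through P; the value ejected from row 1 is w(i).

Step i=8: Q has 8 at row 1, column 4; remove that cell from P, ejecting 7. So w(8) = 7. P is now [[1, 2, 4], [3, 6], [5, 8]].
Step i=7: Q has 7 at row 3, column 2; remove 8 from row 3 of P and reverse-bump: 8 enters row 2 and ejects 6; 6 enters row 1 and ejects 4. So w(7) = 4. P is now [[1, 2, 6], [3, 8], [5]].
Step i=6: Q has 6 at row 1, column 3; remove that cell from P, ejecting 6. So w(6) = 6. P is now [[1, 2], [3, 8], [5]].
Step i=5: Q has 5 at row 3, column 1; remove 5 from row 3 of P and reverse-bump: 5 enters row 2 and ejects 3; 3 enters row 1 and ejects 2. So w(5) = 2. P is now [[1, 3], [5, 8]].
Step i=4: Q has 4 at row 2, column 2; remove 8 from row 2 of P and reverse-bump: 8 enters row 1 and ejects 3. So w(4) = 3. P is now [[1, 8], [5]].
Step i=3: Q has 3 at row 1, column 2; remove that cell from P, ejecting 8. So w(3) = 8. P is now [[1], [5]].
Step i=2: Q has 2 at row 2, column 1; remove 5 from row 2 of P and reverse-bump: 5 enters row 1 and ejects 1. So w(2) = 1. P is now [[5]].
Step i=1: Q has 1 at row 1, column 1; remove that cell from P, ejecting 5. So w(1) = 5. P is now [].

So w = 5 1 8 3 2 6 4 7.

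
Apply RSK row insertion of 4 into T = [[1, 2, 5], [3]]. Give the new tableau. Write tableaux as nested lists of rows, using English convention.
In row 1, 4 replaces 5 (the leftmost entry greater than 4); 5 is bumped to row 2. 5 is appended to row 2. The new tableau is [[1, 2, 4], [3, 5]].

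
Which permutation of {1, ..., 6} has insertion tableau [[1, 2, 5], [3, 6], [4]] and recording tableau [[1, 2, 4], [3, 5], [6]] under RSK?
1 4 3 6 5 2

Reverse the RSK construction: for i from n down to 1, find the cell of Q containing i, remove the entry at that cell from P, and reverse-bump it up through P; the value ejected from row 1 is w(i).

Step i=6: Q has 6 at row 3, column 1; remove 4 from row 3 of P and reverse-bump: 4 enters row 2 and ejects 3; 3 enters row 1 and ejects 2. So w(6) = 2. P is now [[1, 3, 5], [4, 6]].
Step i=5: Q has 5 at row 2, column 2; remove 6 from row 2 of P and reverse-bump: 6 enters row 1 and ejects 5. So w(5) = 5. P is now [[1, 3, 6], [4]].
Step i=4: Q has 4 at row 1, column 3; remove that cell from P, ejecting 6. So w(4) = 6. P is now [[1, 3], [4]].
Step i=3: Q has 3 at row 2, column 1; remove 4 from row 2 of P and reverse-bump: 4 enters row 1 and ejects 3. So w(3) = 3. P is now [[1, 4]].
Step i=2: Q has 2 at row 1, column 2; remove that cell from P, ejecting 4. So w(2) = 4. P is now [[1]].
Step i=1: Q has 1 at row 1, column 1; remove that cell from P, ejecting 1. So w(1) = 1. P is now [].

So w = 1 4 3 6 5 2.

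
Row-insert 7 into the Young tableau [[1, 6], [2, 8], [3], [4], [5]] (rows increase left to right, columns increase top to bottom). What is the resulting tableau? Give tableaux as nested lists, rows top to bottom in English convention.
[[1, 6, 7], [2, 8], [3], [4], [5]]

7 is larger than every entry of row 1, so it is appended to row 1. The new tableau is [[1, 6, 7], [2, 8], [3], [4], [5]].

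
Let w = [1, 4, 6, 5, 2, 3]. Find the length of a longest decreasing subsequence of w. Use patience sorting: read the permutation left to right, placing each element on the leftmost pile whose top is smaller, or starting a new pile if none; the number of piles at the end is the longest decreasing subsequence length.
3

1: new pile. tops = [1]
4: onto pile 1 (replacing 1). tops = [4]
6: onto pile 1 (replacing 4). tops = [6]
5: new pile. tops = [6, 5]
2: new pile. tops = [6, 5, 2]
3: onto pile 3 (replacing 2). tops = [6, 5, 3]

3 piles, so the longest decreasing subsequence has length 3.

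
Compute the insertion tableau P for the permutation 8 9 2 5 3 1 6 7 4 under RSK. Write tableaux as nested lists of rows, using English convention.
Insert 8: appended to row 1. P = [[8]].
Insert 9: appended to row 1. P = [[8, 9]].
Insert 2: 2 bumps 8 from row 1; 8 starts row 2. P = [[2, 9], [8]].
Insert 5: 5 bumps 9 from row 1; 9 appends to row 2. P = [[2, 5], [8, 9]].
Insert 3: 3 bumps 5 from row 1; 5 bumps 8 from row 2; 8 starts row 3. P = [[2, 3], [5, 9], [8]].
Insert 1: 1 bumps 2 from row 1; 2 bumps 5 from row 2; 5 bumps 8 from row 3; 8 starts row 4. P = [[1, 3], [2, 9], [5], [8]].
Insert 6: appended to row 1. P = [[1, 3, 6], [2, 9], [5], [8]].
Insert 7: appended to row 1. P = [[1, 3, 6, 7], [2, 9], [5], [8]].
Insert 4: 4 bumps 6 from row 1; 6 bumps 9 from row 2; 9 appends to row 3. P = [[1, 3, 4, 7], [2, 6], [5, 9], [8]].

So P = [[1, 3, 4, 7], [2, 6], [5, 9], [8]].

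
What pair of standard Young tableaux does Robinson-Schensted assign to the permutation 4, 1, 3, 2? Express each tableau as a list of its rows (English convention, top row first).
Insert each entry of the permutation into P by Schensted row insertion, recording in Q the position of each new cell.

Insert 4: appended to row 1. P = [[4]].
Insert 1: 1 bumps 4 from row 1; 4 starts row 2. P = [[1], [4]].
Insert 3: appended to row 1. P = [[1, 3], [4]].
Insert 2: 2 bumps 3 from row 1; 3 bumps 4 from row 2; 4 starts row 3. P = [[1, 2], [3], [4]].

So P = [[1, 2], [3], [4]], Q = [[1, 3], [2], [4]].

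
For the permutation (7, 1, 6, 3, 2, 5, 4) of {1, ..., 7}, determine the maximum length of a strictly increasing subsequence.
3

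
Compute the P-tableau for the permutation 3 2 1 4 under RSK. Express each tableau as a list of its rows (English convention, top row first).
P = [[1, 4], [2], [3]]

Insert 3: appended to row 1. P = [[3]].
Insert 2: 2 bumps 3 from row 1; 3 starts row 2. P = [[2], [3]].
Insert 1: 1 bumps 2 from row 1; 2 bumps 3 from row 2; 3 starts row 3. P = [[1], [2], [3]].
Insert 4: appended to row 1. P = [[1, 4], [2], [3]].

So P = [[1, 4], [2], [3]].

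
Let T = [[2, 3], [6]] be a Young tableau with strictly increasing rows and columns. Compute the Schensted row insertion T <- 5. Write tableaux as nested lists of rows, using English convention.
5 is larger than every entry of row 1, so it is appended to row 1. The new tableau is [[2, 3, 5], [6]].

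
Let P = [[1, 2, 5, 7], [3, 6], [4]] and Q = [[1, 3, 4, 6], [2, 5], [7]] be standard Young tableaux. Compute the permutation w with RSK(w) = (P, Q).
Reverse the RSK construction: for i from n down to 1, find the cell of Q containing i, remove the entry at that cell from P, and reverse-bump it up through P; the value ejected from row 1 is w(i).

Step i=7: Q has 7 at row 3, column 1; remove 4 from row 3 of P and reverse-bump: 4 enters row 2 and ejects 3; 3 enters row 1 and ejects 2. So w(7) = 2. P is now [[1, 3, 5, 7], [4, 6]].
Step i=6: Q has 6 at row 1, column 4; remove that cell from P, ejecting 7. So w(6) = 7. P is now [[1, 3, 5], [4, 6]].
Step i=5: Q has 5 at row 2, column 2; remove 6 from row 2 of P and reverse-bump: 6 enters row 1 and ejects 5. So w(5) = 5. P is now [[1, 3, 6], [4]].
Step i=4: Q has 4 at row 1, column 3; remove that cell from P, ejecting 6. So w(4) = 6. P is now [[1, 3], [4]].
Step i=3: Q has 3 at row 1, column 2; remove that cell from P, ejecting 3. So w(3) = 3. P is now [[1], [4]].
Step i=2: Q has 2 at row 2, column 1; remove 4 from row 2 of P and reverse-bump: 4 enters row 1 and ejects 1. So w(2) = 1. P is now [[4]].
Step i=1: Q has 1 at row 1, column 1; remove that cell from P, ejecting 4. So w(1) = 4. P is now [].

So w = 4 1 3 6 5 7 2.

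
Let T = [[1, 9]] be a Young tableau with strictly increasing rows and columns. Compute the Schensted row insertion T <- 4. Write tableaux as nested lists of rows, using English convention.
[[1, 4], [9]]

In row 1, 4 replaces 9 (the leftmost entry greater than 4); 9 is bumped to row 2. 9 starts a new row 2. The new tableau is [[1, 4], [9]].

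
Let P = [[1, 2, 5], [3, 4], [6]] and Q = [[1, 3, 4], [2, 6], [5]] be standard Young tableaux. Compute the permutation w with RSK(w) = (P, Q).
Reverse the RSK construction: for i from n down to 1, find the cell of Q containing i, remove the entry at that cell from P, and reverse-bump it up through P; the value ejected from row 1 is w(i).

Step i=6: Q has 6 at row 2, column 2; remove 4 from row 2 of P and reverse-bump: 4 enters row 1 and ejects 2. So w(6) = 2. P is now [[1, 4, 5], [3], [6]].
Step i=5: Q has 5 at row 3, column 1; remove 6 from row 3 of P and reverse-bump: 6 enters row 2 and ejects 3; 3 enters row 1 and ejects 1. So w(5) = 1. P is now [[3, 4, 5], [6]].
Step i=4: Q has 4 at row 1, column 3; remove that cell from P, ejecting 5. So w(4) = 5. P is now [[3, 4], [6]].
Step i=3: Q has 3 at row 1, column 2; remove that cell from P, ejecting 4. So w(3) = 4. P is now [[3], [6]].
Step i=2: Q has 2 at row 2, column 1; remove 6 from row 2 of P and reverse-bump: 6 enters row 1 and ejects 3. So w(2) = 3. P is now [[6]].
Step i=1: Q has 1 at row 1, column 1; remove that cell from P, ejecting 6. So w(1) = 6. P is now [].

So w = 6 3 4 5 1 2.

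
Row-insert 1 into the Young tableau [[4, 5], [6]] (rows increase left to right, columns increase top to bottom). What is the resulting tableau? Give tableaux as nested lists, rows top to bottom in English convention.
In row 1, 1 replaces 4 (the leftmost entry greater than 1); 4 is bumped to row 2. In row 2, 4 replaces 6 (the leftmost entry greater than 4); 6 is bumped to row 3. 6 starts a new row 3. The new tableau is [[1, 5], [4], [6]].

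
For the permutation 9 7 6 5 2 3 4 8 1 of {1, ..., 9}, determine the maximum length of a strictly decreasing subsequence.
6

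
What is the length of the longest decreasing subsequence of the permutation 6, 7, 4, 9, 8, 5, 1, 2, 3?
4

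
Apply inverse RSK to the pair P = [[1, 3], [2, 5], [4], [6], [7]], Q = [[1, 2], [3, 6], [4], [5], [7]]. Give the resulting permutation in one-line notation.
4 7 6 5 2 3 1

Reverse the RSK construction: for i from n down to 1, find the cell of Q containing i, remove the entry at that cell from P, and reverse-bump it up through P; the value ejected from row 1 is w(i).

Step i=7: Q has 7 at row 5, column 1; remove 7 from row 5 of P and reverse-bump: 7 enters row 4 and ejects 6; 6 enters row 3 and ejects 4; 4 enters row 2 and ejects 2; 2 enters row 1 and ejects 1. So w(7) = 1. P is now [[2, 3], [4, 5], [6], [7]].
Step i=6: Q has 6 at row 2, column 2; remove 5 from row 2 of P and reverse-bump: 5 enters row 1 and ejects 3. So w(6) = 3. P is now [[2, 5], [4], [6], [7]].
Step i=5: Q has 5 at row 4, column 1; remove 7 from row 4 of P and reverse-bump: 7 enters row 3 and ejects 6; 6 enters row 2 and ejects 4; 4 enters row 1 and ejects 2. So w(5) = 2. P is now [[4, 5], [6], [7]].
Step i=4: Q has 4 at row 3, column 1; remove 7 from row 3 of P and reverse-bump: 7 enters row 2 and ejects 6; 6 enters row 1 and ejects 5. So w(4) = 5. P is now [[4, 6], [7]].
Step i=3: Q has 3 at row 2, column 1; remove 7 from row 2 of P and reverse-bump: 7 enters row 1 and ejects 6. So w(3) = 6. P is now [[4, 7]].
Step i=2: Q has 2 at row 1, column 2; remove that cell from P, ejecting 7. So w(2) = 7. P is now [[4]].
Step i=1: Q has 1 at row 1, column 1; remove that cell from P, ejecting 4. So w(1) = 4. P is now [].

So w = 4 7 6 5 2 3 1.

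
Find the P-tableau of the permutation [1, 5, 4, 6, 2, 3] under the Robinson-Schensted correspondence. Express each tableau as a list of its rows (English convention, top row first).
Insert 1: appended to row 1. P = [[1]].
Insert 5: appended to row 1. P = [[1, 5]].
Insert 4: 4 bumps 5 from row 1; 5 starts row 2. P = [[1, 4], [5]].
Insert 6: appended to row 1. P = [[1, 4, 6], [5]].
Insert 2: 2 bumps 4 from row 1; 4 bumps 5 from row 2; 5 starts row 3. P = [[1, 2, 6], [4], [5]].
Insert 3: 3 bumps 6 from row 1; 6 appends to row 2. P = [[1, 2, 3], [4, 6], [5]].

So P = [[1, 2, 3], [4, 6], [5]].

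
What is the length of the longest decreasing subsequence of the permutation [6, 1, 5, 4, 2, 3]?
4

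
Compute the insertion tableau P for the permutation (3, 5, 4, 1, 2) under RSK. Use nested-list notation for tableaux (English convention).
Insert 3: appended to row 1. P = [[3]].
Insert 5: appended to row 1. P = [[3, 5]].
Insert 4: 4 bumps 5 from row 1; 5 starts row 2. P = [[3, 4], [5]].
Insert 1: 1 bumps 3 from row 1; 3 bumps 5 from row 2; 5 starts row 3. P = [[1, 4], [3], [5]].
Insert 2: 2 bumps 4 from row 1; 4 appends to row 2. P = [[1, 2], [3, 4], [5]].

So P = [[1, 2], [3, 4], [5]].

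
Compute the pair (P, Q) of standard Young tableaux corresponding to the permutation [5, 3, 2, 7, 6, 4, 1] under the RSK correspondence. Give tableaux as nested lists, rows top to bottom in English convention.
Insert each entry of the permutation into P by Schensted row insertion, recording in Q the position of each new cell.

Insert 5: appended to row 1. P = [[5]].
Insert 3: 3 bumps 5 from row 1; 5 starts row 2. P = [[3], [5]].
Insert 2: 2 bumps 3 from row 1; 3 bumps 5 from row 2; 5 starts row 3. P = [[2], [3], [5]].
Insert 7: appended to row 1. P = [[2, 7], [3], [5]].
Insert 6: 6 bumps 7 from row 1; 7 appends to row 2. P = [[2, 6], [3, 7], [5]].
Insert 4: 4 bumps 6 from row 1; 6 bumps 7 from row 2; 7 appends to row 3. P = [[2, 4], [3, 6], [5, 7]].
Insert 1: 1 bumps 2 from row 1; 2 bumps 3 from row 2; 3 bumps 5 from row 3; 5 starts row 4. P = [[1, 4], [2, 6], [3, 7], [5]].

So P = [[1, 4], [2, 6], [3, 7], [5]], Q = [[1, 4], [2, 5], [3, 6], [7]].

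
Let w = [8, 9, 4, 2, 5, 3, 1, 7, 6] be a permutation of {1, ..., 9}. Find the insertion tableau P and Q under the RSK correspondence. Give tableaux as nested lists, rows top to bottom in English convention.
P = [[1, 3, 6], [2, 5, 7], [4, 9], [8]], Q = [[1, 2, 8], [3, 5, 9], [4, 6], [7]]

Insert each entry of the permutation into P by Schensted row insertion, recording in Q the position of each new cell.

Insert 8: appended to row 1. P = [[8]].
Insert 9: appended to row 1. P = [[8, 9]].
Insert 4: 4 bumps 8 from row 1; 8 starts row 2. P = [[4, 9], [8]].
Insert 2: 2 bumps 4 from row 1; 4 bumps 8 from row 2; 8 starts row 3. P = [[2, 9], [4], [8]].
Insert 5: 5 bumps 9 from row 1; 9 appends to row 2. P = [[2, 5], [4, 9], [8]].
Insert 3: 3 bumps 5 from row 1; 5 bumps 9 from row 2; 9 appends to row 3. P = [[2, 3], [4, 5], [8, 9]].
Insert 1: 1 bumps 2 from row 1; 2 bumps 4 from row 2; 4 bumps 8 from row 3; 8 starts row 4. P = [[1, 3], [2, 5], [4, 9], [8]].
Insert 7: appended to row 1. P = [[1, 3, 7], [2, 5], [4, 9], [8]].
Insert 6: 6 bumps 7 from row 1; 7 appends to row 2. P = [[1, 3, 6], [2, 5, 7], [4, 9], [8]].

So P = [[1, 3, 6], [2, 5, 7], [4, 9], [8]], Q = [[1, 2, 8], [3, 5, 9], [4, 6], [7]].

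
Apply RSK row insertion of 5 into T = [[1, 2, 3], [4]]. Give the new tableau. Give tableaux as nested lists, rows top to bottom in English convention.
5 is larger than every entry of row 1, so it is appended to row 1. The new tableau is [[1, 2, 3, 5], [4]].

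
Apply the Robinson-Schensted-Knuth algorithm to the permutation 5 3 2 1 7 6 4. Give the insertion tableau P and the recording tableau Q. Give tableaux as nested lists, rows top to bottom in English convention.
Insert each entry of the permutation into P by Schensted row insertion, recording in Q the position of each new cell.

Insert 5: appended to row 1. P = [[5]].
Insert 3: 3 bumps 5 from row 1; 5 starts row 2. P = [[3], [5]].
Insert 2: 2 bumps 3 from row 1; 3 bumps 5 from row 2; 5 starts row 3. P = [[2], [3], [5]].
Insert 1: 1 bumps 2 from row 1; 2 bumps 3 from row 2; 3 bumps 5 from row 3; 5 starts row 4. P = [[1], [2], [3], [5]].
Insert 7: appended to row 1. P = [[1, 7], [2], [3], [5]].
Insert 6: 6 bumps 7 from row 1; 7 appends to row 2. P = [[1, 6], [2, 7], [3], [5]].
Insert 4: 4 bumps 6 from row 1; 6 bumps 7 from row 2; 7 appends to row 3. P = [[1, 4], [2, 6], [3, 7], [5]].

So P = [[1, 4], [2, 6], [3, 7], [5]], Q = [[1, 5], [2, 6], [3, 7], [4]].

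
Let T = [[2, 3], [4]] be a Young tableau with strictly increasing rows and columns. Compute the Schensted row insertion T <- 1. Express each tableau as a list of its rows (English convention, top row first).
In row 1, 1 replaces 2 (the leftmost entry greater than 1); 2 is bumped to row 2. In row 2, 2 replaces 4 (the leftmost entry greater than 2); 4 is bumped to row 3. 4 starts a new row 3. The new tableau is [[1, 3], [2], [4]].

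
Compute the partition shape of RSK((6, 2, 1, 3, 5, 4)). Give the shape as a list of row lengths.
[3, 2, 1]

Row-insert each entry into an empty tableau.

After inserting 6: P = [[6]].
After inserting 2: P = [[2], [6]].
After inserting 1: P = [[1], [2], [6]].
After inserting 3: P = [[1, 3], [2], [6]].
After inserting 5: P = [[1, 3, 5], [2], [6]].
After inserting 4: P = [[1, 3, 4], [2, 5], [6]].

The final insertion tableau P = [[1, 3, 4], [2, 5], [6]] has shape [3, 2, 1].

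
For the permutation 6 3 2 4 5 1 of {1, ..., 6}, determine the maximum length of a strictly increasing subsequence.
3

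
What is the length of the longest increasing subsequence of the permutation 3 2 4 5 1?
3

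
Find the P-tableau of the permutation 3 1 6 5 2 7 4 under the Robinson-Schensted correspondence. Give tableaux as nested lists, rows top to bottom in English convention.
Insert 3: appended to row 1. P = [[3]].
Insert 1: 1 bumps 3 from row 1; 3 starts row 2. P = [[1], [3]].
Insert 6: appended to row 1. P = [[1, 6], [3]].
Insert 5: 5 bumps 6 from row 1; 6 appends to row 2. P = [[1, 5], [3, 6]].
Insert 2: 2 bumps 5 from row 1; 5 bumps 6 from row 2; 6 starts row 3. P = [[1, 2], [3, 5], [6]].
Insert 7: appended to row 1. P = [[1, 2, 7], [3, 5], [6]].
Insert 4: 4 bumps 7 from row 1; 7 appends to row 2. P = [[1, 2, 4], [3, 5, 7], [6]].

So P = [[1, 2, 4], [3, 5, 7], [6]].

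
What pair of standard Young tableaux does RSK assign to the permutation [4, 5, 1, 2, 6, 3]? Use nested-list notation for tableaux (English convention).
P = [[1, 2, 3], [4, 5, 6]], Q = [[1, 2, 5], [3, 4, 6]]

Insert each entry of the permutation into P by Schensted row insertion, recording in Q the position of each new cell.

Insert 4: appended to row 1. P = [[4]].
Insert 5: appended to row 1. P = [[4, 5]].
Insert 1: 1 bumps 4 from row 1; 4 starts row 2. P = [[1, 5], [4]].
Insert 2: 2 bumps 5 from row 1; 5 appends to row 2. P = [[1, 2], [4, 5]].
Insert 6: appended to row 1. P = [[1, 2, 6], [4, 5]].
Insert 3: 3 bumps 6 from row 1; 6 appends to row 2. P = [[1, 2, 3], [4, 5, 6]].

So P = [[1, 2, 3], [4, 5, 6]], Q = [[1, 2, 5], [3, 4, 6]].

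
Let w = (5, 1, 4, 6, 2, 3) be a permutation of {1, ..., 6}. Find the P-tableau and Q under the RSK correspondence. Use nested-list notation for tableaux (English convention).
Insert each entry of the permutation into P by Schensted row insertion, recording in Q the position of each new cell.

Insert 5: appended to row 1. P = [[5]].
Insert 1: 1 bumps 5 from row 1; 5 starts row 2. P = [[1], [5]].
Insert 4: appended to row 1. P = [[1, 4], [5]].
Insert 6: appended to row 1. P = [[1, 4, 6], [5]].
Insert 2: 2 bumps 4 from row 1; 4 bumps 5 from row 2; 5 starts row 3. P = [[1, 2, 6], [4], [5]].
Insert 3: 3 bumps 6 from row 1; 6 appends to row 2. P = [[1, 2, 3], [4, 6], [5]].

So P = [[1, 2, 3], [4, 6], [5]], Q = [[1, 3, 4], [2, 6], [5]].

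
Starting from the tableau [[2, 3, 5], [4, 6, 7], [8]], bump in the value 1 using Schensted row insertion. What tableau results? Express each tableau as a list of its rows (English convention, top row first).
In row 1, 1 replaces 2 (the leftmost entry greater than 1); 2 is bumped to row 2. In row 2, 2 replaces 4 (the leftmost entry greater than 2); 4 is bumped to row 3. In row 3, 4 replaces 8 (the leftmost entry greater than 4); 8 is bumped to row 4. 8 starts a new row 4. The new tableau is [[1, 3, 5], [2, 6, 7], [4], [8]].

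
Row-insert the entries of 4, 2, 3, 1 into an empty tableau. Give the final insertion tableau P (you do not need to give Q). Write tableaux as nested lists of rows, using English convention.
After inserting 4: P = [[4]].
After inserting 2: P = [[2], [4]].
After inserting 3: P = [[2, 3], [4]].
After inserting 1: P = [[1, 3], [2], [4]].

So P = [[1, 3], [2], [4]].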